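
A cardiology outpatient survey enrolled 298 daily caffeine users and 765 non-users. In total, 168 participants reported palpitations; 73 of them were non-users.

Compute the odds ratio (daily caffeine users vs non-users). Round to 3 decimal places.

OR ≈ 4.436

daily caffeine users with the outcome: 168 − 73 = 95
daily caffeine users without the outcome: 298 − 95 = 203
non-users without the outcome: 765 − 73 = 692
OR = (95 × 692) / (203 × 73) = 65740/14819 ≈ 4.436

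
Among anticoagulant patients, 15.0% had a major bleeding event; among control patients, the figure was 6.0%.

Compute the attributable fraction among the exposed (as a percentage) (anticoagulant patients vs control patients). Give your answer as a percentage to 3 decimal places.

AR% = (0.1500 − 0.0600) / 0.1500 = 0.6000 → 60.000%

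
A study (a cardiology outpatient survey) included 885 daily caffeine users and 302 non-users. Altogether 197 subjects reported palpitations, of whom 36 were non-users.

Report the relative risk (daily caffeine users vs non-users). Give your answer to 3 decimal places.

daily caffeine users with the outcome: 197 − 36 = 161
daily caffeine users without the outcome: 885 − 161 = 724
non-users without the outcome: 302 − 36 = 266
risk, daily caffeine users = 161/885 = 0.1819
risk, non-users = 36/302 = 0.1192
RR = 0.1819 / 0.1192 = 1.526

1.526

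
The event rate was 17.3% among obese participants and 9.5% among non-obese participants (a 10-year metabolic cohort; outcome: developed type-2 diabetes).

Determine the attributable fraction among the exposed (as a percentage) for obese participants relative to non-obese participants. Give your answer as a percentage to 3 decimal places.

AR% = (0.1730 − 0.0950) / 0.1730 = 0.4509 → 45.087%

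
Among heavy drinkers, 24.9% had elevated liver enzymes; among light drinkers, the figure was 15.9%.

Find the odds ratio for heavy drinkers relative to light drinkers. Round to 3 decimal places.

OR = 1.754

odds, heavy drinkers = 0.2490/0.7510 = 0.3316
odds, light drinkers = 0.1590/0.8410 = 0.1891
OR = 0.3316 / 0.1891 = 1.754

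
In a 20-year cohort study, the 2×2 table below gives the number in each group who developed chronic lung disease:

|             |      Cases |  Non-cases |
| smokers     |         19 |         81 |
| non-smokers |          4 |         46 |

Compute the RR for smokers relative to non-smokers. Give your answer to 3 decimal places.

2.375

risk, smokers = 19/100 = 0.1900
risk, non-smokers = 4/50 = 0.0800
RR = 0.1900 / 0.0800 = 2.375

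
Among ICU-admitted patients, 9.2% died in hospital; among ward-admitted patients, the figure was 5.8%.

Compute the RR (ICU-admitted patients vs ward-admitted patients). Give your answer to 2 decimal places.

RR = 0.0920 / 0.0580 = 1.59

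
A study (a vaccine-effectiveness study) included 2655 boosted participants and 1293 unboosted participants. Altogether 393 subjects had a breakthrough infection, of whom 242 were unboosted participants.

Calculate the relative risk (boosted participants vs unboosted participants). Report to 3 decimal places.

RR = 0.304

boosted participants with the outcome: 393 − 242 = 151
boosted participants without the outcome: 2655 − 151 = 2504
unboosted participants without the outcome: 1293 − 242 = 1051
risk, boosted participants = 151/2655 = 0.0569
risk, unboosted participants = 242/1293 = 0.1872
RR = 0.0569 / 0.1872 = 0.304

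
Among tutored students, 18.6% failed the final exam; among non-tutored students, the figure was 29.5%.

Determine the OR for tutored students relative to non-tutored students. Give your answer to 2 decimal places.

odds, tutored students = 0.1860/0.8140 = 0.2285
odds, non-tutored students = 0.2950/0.7050 = 0.4184
OR = 0.2285 / 0.4184 = 0.55

OR: 0.55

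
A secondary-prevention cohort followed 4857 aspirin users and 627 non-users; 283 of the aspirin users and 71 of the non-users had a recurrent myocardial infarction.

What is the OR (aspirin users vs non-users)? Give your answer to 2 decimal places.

0.48

odds, aspirin users = 283/4574 = 0.0619
odds, non-users = 71/556 = 0.1277
OR = 0.0619 / 0.1277 = 0.48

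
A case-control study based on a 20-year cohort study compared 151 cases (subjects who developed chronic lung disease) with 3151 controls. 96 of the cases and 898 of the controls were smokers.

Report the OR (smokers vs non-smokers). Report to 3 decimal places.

odds, smokers = 96/898 = 0.10690
odds, non-smokers = 55/2253 = 0.02441
OR = 0.10690 / 0.02441 = 4.379

4.379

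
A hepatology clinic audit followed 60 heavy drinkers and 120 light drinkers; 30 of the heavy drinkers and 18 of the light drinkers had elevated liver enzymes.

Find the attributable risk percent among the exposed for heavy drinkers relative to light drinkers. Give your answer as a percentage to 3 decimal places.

AR%: 70.000%

risk, heavy drinkers = 30/60 = 0.5000
risk, light drinkers = 18/120 = 0.1500
AR% = (0.5000 − 0.1500) / 0.5000 = 0.7000 → 70.000%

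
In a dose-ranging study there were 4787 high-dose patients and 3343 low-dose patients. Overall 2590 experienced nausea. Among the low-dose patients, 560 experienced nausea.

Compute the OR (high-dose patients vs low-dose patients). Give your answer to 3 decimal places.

OR = 3.659

high-dose patients with the outcome: 2590 − 560 = 2030
high-dose patients without the outcome: 4787 − 2030 = 2757
low-dose patients without the outcome: 3343 − 560 = 2783
OR = (2030 × 2783) / (2757 × 560) = 5649490/1543920 ≈ 3.659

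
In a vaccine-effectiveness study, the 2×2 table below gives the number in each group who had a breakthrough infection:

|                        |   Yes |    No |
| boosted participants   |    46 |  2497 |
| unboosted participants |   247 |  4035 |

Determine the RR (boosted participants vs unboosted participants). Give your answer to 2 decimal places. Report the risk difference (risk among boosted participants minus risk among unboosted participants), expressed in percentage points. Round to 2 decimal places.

risk, boosted participants = 46/2543 = 0.01809
risk, unboosted participants = 247/4282 = 0.05768
RR = 0.01809 / 0.05768 = 0.31
risk difference = 0.01809 − 0.05768 = -0.03959 → -3.96 percentage points

RR = 0.31; RD = -3.96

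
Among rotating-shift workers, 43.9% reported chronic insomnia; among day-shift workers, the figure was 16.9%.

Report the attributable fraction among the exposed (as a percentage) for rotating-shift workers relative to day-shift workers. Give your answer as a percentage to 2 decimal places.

AR% = (0.4390 − 0.1690) / 0.4390 = 0.6150 → 61.50%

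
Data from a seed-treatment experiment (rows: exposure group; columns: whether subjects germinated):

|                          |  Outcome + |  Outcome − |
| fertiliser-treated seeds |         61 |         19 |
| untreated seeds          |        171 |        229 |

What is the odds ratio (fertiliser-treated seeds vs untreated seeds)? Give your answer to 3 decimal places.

OR = (61 × 229) / (19 × 171) = 13969/3249 ≈ 4.299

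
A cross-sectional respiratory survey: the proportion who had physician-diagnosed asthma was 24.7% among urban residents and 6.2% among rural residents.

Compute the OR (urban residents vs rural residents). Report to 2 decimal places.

odds, urban residents = 0.2470/0.7530 = 0.3280
odds, rural residents = 0.0620/0.9380 = 0.0661
OR = 0.3280 / 0.0661 = 4.96

4.96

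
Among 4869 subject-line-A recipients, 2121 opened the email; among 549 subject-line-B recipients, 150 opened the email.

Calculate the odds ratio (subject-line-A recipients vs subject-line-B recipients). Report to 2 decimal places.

odds, subject-line-A recipients = 2121/2748 = 0.7718
odds, subject-line-B recipients = 150/399 = 0.3759
OR = 0.7718 / 0.3759 = 2.05

OR = 2.05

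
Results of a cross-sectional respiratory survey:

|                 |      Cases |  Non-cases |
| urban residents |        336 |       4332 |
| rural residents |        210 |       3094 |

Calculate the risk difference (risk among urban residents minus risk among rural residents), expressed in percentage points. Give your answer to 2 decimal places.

risk, urban residents = 336/4668 = 0.0720
risk, rural residents = 210/3304 = 0.0636
risk difference = 0.0720 − 0.0636 = 0.0084 → 0.84 percentage points

0.84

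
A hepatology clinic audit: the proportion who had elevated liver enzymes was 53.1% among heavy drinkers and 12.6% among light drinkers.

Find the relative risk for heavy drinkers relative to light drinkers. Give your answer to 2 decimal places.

RR = 0.5310 / 0.1260 = 4.21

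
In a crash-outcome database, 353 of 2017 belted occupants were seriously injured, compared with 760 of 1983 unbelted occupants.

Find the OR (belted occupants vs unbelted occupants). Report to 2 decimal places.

OR = (353 × 1223) / (1664 × 760) = 431719/1264640 ≈ 0.34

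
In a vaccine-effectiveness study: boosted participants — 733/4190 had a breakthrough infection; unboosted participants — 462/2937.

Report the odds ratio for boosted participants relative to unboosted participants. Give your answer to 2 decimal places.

odds, boosted participants = 733/3457 = 0.2120
odds, unboosted participants = 462/2475 = 0.1867
OR = 0.2120 / 0.1867 = 1.14

OR: 1.14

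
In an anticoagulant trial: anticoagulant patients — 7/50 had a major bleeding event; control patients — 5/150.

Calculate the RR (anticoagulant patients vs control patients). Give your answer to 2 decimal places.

risk, anticoagulant patients = 7/50 = 0.14000
risk, control patients = 5/150 = 0.03333
RR = 0.14000 / 0.03333 = 4.20

RR: 4.20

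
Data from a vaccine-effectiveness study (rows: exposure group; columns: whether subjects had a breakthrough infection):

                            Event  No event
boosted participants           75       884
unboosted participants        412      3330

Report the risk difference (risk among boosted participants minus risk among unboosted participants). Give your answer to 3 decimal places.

RD: -0.032

risk, boosted participants = 75/959 = 0.0782
risk, unboosted participants = 412/3742 = 0.1101
risk difference = 0.0782 − 0.1101 = -0.032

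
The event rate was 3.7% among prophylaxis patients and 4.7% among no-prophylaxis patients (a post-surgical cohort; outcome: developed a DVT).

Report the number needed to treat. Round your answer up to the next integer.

100

absolute risk difference = 0.010000
1 / 0.010000 = 100.000 → round up → 100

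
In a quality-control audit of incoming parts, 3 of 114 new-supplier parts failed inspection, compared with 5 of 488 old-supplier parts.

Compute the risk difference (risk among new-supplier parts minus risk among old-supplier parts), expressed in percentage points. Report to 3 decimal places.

risk, new-supplier parts = 3/114 = 0.02632
risk, old-supplier parts = 5/488 = 0.01025
risk difference = 0.02632 − 0.01025 = 0.01607 → 1.607 percentage points

RD ≈ 1.607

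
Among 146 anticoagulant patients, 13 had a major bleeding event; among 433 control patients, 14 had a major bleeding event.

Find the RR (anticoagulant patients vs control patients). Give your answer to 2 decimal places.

risk, anticoagulant patients = 13/146 = 0.08904
risk, control patients = 14/433 = 0.03233
RR = 0.08904 / 0.03233 = 2.75

2.75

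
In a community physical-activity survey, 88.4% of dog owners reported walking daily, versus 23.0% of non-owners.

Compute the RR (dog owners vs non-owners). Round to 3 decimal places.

RR = 0.8840 / 0.2300 = 3.843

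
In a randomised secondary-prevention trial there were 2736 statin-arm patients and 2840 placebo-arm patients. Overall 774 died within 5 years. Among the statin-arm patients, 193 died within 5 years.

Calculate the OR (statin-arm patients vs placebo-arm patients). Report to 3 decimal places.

0.295

statin-arm patients without the outcome: 2736 − 193 = 2543
placebo-arm patients with the outcome: 774 − 193 = 581
placebo-arm patients without the outcome: 2840 − 581 = 2259
odds, statin-arm patients = 193/2543 = 0.0759
odds, placebo-arm patients = 581/2259 = 0.2572
OR = 0.0759 / 0.2572 = 0.295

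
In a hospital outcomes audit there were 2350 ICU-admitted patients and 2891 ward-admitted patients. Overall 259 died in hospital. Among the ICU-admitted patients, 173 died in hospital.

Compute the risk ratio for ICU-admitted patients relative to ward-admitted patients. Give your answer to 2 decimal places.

ICU-admitted patients without the outcome: 2350 − 173 = 2177
ward-admitted patients with the outcome: 259 − 173 = 86
ward-admitted patients without the outcome: 2891 − 86 = 2805
risk, ICU-admitted patients = 173/2350 = 0.07362
risk, ward-admitted patients = 86/2891 = 0.02975
RR = 0.07362 / 0.02975 = 2.47

RR: 2.47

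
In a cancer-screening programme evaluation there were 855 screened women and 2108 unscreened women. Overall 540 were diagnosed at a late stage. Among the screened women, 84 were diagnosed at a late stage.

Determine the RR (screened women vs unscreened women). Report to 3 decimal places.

RR = 0.454

screened women without the outcome: 855 − 84 = 771
unscreened women with the outcome: 540 − 84 = 456
unscreened women without the outcome: 2108 − 456 = 1652
risk, screened women = 84/855 = 0.0982
risk, unscreened women = 456/2108 = 0.2163
RR = 0.0982 / 0.2163 = 0.454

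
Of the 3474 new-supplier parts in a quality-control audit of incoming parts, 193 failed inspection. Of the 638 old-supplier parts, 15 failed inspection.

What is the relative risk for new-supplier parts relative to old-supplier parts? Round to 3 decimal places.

2.363

risk, new-supplier parts = 193/3474 = 0.05556
risk, old-supplier parts = 15/638 = 0.02351
RR = 0.05556 / 0.02351 = 2.363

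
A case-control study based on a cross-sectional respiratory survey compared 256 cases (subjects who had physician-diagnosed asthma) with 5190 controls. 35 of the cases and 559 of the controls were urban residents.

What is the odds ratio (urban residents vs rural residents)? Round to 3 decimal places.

OR = (35 × 4631) / (559 × 221) = 162085/123539 ≈ 1.312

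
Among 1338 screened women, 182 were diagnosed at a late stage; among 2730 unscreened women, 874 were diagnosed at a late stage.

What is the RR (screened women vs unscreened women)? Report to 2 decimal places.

risk, screened women = 182/1338 = 0.1360
risk, unscreened women = 874/2730 = 0.3201
RR = 0.1360 / 0.3201 = 0.42

RR ≈ 0.42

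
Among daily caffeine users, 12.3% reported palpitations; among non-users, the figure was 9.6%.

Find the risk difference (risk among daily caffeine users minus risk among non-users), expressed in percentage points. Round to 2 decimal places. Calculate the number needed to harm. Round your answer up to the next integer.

RD = 2.70; NNH = 38

risk difference = 0.1230 − 0.0960 = 0.0270 → 2.70 percentage points
absolute risk difference = 0.027000
1 / 0.027000 = 37.037 → round up → 38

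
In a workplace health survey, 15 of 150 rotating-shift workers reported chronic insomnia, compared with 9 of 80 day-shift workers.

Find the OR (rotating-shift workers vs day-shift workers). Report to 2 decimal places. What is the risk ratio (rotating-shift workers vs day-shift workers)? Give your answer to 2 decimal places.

odds, rotating-shift workers = 15/135 = 0.1111
odds, day-shift workers = 9/71 = 0.1268
OR = 0.1111 / 0.1268 = 0.88
risk, rotating-shift workers = 15/150 = 0.1000
risk, day-shift workers = 9/80 = 0.1125
RR = 0.1000 / 0.1125 = 0.89

OR = 0.88; RR = 0.89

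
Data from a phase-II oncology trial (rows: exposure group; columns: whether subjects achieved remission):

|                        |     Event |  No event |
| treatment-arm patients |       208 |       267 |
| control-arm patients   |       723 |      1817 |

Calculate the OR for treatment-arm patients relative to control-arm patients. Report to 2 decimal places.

1.96

odds, treatment-arm patients = 208/267 = 0.7790
odds, control-arm patients = 723/1817 = 0.3979
OR = 0.7790 / 0.3979 = 1.96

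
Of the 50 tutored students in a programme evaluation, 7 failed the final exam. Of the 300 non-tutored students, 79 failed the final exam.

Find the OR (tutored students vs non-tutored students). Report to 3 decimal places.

OR = (7 × 221) / (43 × 79) = 1547/3397 ≈ 0.455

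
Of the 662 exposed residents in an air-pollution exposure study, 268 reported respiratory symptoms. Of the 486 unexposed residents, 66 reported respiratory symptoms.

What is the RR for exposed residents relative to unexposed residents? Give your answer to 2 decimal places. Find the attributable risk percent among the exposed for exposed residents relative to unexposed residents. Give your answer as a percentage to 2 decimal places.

RR = 2.98; AR% = 66.45%

risk, exposed residents = 268/662 = 0.4048
risk, unexposed residents = 66/486 = 0.1358
RR = 0.4048 / 0.1358 = 2.98
AR% = (0.4048 − 0.1358) / 0.4048 = 0.6645 → 66.45%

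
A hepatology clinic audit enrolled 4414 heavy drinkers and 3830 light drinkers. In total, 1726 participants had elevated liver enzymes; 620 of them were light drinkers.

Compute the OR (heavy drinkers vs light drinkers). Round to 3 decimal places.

1.731

heavy drinkers with the outcome: 1726 − 620 = 1106
heavy drinkers without the outcome: 4414 − 1106 = 3308
light drinkers without the outcome: 3830 − 620 = 3210
OR = (1106 × 3210) / (3308 × 620) = 3550260/2050960 ≈ 1.731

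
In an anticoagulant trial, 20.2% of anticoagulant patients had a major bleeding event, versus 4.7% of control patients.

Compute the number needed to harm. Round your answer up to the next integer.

absolute risk difference = 0.155000
1 / 0.155000 = 6.452 → round up → 7

7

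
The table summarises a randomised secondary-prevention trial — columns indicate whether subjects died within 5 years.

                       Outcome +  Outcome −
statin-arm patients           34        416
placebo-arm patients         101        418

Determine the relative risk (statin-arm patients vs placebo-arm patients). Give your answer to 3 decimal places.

0.388

risk, statin-arm patients = 34/450 = 0.0756
risk, placebo-arm patients = 101/519 = 0.1946
RR = 0.0756 / 0.1946 = 0.388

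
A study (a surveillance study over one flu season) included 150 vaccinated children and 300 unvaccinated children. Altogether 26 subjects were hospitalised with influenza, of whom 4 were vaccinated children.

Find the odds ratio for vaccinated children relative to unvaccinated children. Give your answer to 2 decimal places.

vaccinated children without the outcome: 150 − 4 = 146
unvaccinated children with the outcome: 26 − 4 = 22
unvaccinated children without the outcome: 300 − 22 = 278
odds, vaccinated children = 4/146 = 0.02740
odds, unvaccinated children = 22/278 = 0.07914
OR = 0.02740 / 0.07914 = 0.35

0.35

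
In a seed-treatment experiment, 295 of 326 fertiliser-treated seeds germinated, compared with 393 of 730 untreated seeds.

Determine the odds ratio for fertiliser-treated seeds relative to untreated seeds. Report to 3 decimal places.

odds, fertiliser-treated seeds = 295/31 = 9.5161
odds, untreated seeds = 393/337 = 1.1662
OR = 9.5161 / 1.1662 = 8.160

8.160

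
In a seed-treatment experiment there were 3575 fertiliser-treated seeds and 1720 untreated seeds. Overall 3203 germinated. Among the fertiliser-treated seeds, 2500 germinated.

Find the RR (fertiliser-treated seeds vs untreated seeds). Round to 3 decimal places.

RR = 1.711

fertiliser-treated seeds without the outcome: 3575 − 2500 = 1075
untreated seeds with the outcome: 3203 − 2500 = 703
untreated seeds without the outcome: 1720 − 703 = 1017
risk, fertiliser-treated seeds = 2500/3575 = 0.6993
risk, untreated seeds = 703/1720 = 0.4087
RR = 0.6993 / 0.4087 = 1.711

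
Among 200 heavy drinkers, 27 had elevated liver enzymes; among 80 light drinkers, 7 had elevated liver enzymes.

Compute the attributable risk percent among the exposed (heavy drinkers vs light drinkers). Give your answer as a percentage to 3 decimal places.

AR%: 35.185%

risk, heavy drinkers = 27/200 = 0.1350
risk, light drinkers = 7/80 = 0.0875
AR% = (0.1350 − 0.0875) / 0.1350 = 0.3519 → 35.185%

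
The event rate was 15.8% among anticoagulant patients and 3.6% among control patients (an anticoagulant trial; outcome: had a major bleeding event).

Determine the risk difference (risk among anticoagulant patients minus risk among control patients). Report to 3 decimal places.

risk difference = 0.15800 − 0.03600 = 0.122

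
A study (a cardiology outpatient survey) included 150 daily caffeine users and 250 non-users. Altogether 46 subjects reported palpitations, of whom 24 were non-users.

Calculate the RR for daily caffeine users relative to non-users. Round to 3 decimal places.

daily caffeine users with the outcome: 46 − 24 = 22
daily caffeine users without the outcome: 150 − 22 = 128
non-users without the outcome: 250 − 24 = 226
risk, daily caffeine users = 22/150 = 0.1467
risk, non-users = 24/250 = 0.0960
RR = 0.1467 / 0.0960 = 1.528

1.528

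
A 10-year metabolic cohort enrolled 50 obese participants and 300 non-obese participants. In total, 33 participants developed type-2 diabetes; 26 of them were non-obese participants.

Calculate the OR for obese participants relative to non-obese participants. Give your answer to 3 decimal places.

obese participants with the outcome: 33 − 26 = 7
obese participants without the outcome: 50 − 7 = 43
non-obese participants without the outcome: 300 − 26 = 274
OR = (7 × 274) / (43 × 26) = 1918/1118 ≈ 1.716

OR = 1.716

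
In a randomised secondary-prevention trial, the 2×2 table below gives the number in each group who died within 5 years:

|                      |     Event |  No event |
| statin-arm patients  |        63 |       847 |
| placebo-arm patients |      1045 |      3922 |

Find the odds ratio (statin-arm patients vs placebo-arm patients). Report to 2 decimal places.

odds, statin-arm patients = 63/847 = 0.0744
odds, placebo-arm patients = 1045/3922 = 0.2664
OR = 0.0744 / 0.2664 = 0.28

OR ≈ 0.28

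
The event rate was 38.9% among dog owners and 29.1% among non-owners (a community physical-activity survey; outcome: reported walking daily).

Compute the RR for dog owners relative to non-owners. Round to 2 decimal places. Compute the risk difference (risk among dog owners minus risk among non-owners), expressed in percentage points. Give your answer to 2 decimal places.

RR = 0.3890 / 0.2910 = 1.34
risk difference = 0.3890 − 0.2910 = 0.0980 → 9.80 percentage points

RR = 1.34; RD = 9.80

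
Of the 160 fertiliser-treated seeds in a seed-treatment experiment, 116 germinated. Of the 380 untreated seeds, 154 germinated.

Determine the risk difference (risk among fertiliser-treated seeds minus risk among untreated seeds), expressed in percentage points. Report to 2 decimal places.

RD: 31.97

risk, fertiliser-treated seeds = 116/160 = 0.7250
risk, untreated seeds = 154/380 = 0.4053
risk difference = 0.7250 − 0.4053 = 0.3197 → 31.97 percentage points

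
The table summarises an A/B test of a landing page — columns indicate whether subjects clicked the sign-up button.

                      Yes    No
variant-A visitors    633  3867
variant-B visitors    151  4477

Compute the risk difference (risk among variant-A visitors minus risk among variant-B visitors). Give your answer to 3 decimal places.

risk, variant-A visitors = 633/4500 = 0.14067
risk, variant-B visitors = 151/4628 = 0.03263
risk difference = 0.14067 − 0.03263 = 0.108

0.108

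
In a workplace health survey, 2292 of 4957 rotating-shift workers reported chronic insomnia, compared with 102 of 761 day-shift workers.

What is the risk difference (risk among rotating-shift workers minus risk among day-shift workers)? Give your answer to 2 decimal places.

risk, rotating-shift workers = 2292/4957 = 0.4624
risk, day-shift workers = 102/761 = 0.1340
risk difference = 0.4624 − 0.1340 = 0.33

0.33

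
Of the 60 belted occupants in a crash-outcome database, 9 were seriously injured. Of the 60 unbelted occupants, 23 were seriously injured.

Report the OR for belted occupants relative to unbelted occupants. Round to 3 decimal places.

0.284

odds, belted occupants = 9/51 = 0.1765
odds, unbelted occupants = 23/37 = 0.6216
OR = 0.1765 / 0.6216 = 0.284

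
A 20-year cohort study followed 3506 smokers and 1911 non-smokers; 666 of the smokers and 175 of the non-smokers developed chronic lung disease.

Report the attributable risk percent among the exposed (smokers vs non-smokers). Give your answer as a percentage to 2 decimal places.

risk, smokers = 666/3506 = 0.1900
risk, non-smokers = 175/1911 = 0.0916
AR% = (0.1900 − 0.0916) / 0.1900 = 0.5179 → 51.79%

51.79%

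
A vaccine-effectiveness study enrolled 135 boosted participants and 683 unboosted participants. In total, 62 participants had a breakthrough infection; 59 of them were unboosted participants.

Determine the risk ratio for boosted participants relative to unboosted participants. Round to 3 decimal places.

RR = 0.257

boosted participants with the outcome: 62 − 59 = 3
boosted participants without the outcome: 135 − 3 = 132
unboosted participants without the outcome: 683 − 59 = 624
risk, boosted participants = 3/135 = 0.02222
risk, unboosted participants = 59/683 = 0.08638
RR = 0.02222 / 0.08638 = 0.257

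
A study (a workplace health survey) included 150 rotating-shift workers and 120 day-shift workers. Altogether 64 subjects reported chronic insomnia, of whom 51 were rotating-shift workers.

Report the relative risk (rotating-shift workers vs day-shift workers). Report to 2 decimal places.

rotating-shift workers without the outcome: 150 − 51 = 99
day-shift workers with the outcome: 64 − 51 = 13
day-shift workers without the outcome: 120 − 13 = 107
risk, rotating-shift workers = 51/150 = 0.3400
risk, day-shift workers = 13/120 = 0.1083
RR = 0.3400 / 0.1083 = 3.14

3.14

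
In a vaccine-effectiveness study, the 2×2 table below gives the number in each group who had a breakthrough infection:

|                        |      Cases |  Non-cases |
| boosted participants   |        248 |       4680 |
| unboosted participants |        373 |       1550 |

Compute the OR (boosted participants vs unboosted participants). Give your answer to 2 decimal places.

OR = (248 × 1550) / (4680 × 373) = 384400/1745640 ≈ 0.22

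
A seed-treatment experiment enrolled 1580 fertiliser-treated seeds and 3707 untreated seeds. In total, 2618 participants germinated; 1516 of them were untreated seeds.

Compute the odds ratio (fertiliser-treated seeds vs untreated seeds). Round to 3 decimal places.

OR ≈ 3.332

fertiliser-treated seeds with the outcome: 2618 − 1516 = 1102
fertiliser-treated seeds without the outcome: 1580 − 1102 = 478
untreated seeds without the outcome: 3707 − 1516 = 2191
OR = (1102 × 2191) / (478 × 1516) = 2414482/724648 ≈ 3.332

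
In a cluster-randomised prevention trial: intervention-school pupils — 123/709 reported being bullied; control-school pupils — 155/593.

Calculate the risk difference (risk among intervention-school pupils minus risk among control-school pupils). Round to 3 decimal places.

RD = -0.088

risk, intervention-school pupils = 123/709 = 0.1735
risk, control-school pupils = 155/593 = 0.2614
risk difference = 0.1735 − 0.2614 = -0.088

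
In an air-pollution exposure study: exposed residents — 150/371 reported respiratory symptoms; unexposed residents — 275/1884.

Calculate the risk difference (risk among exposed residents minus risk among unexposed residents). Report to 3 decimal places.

risk, exposed residents = 150/371 = 0.4043
risk, unexposed residents = 275/1884 = 0.1460
risk difference = 0.4043 − 0.1460 = 0.258

0.258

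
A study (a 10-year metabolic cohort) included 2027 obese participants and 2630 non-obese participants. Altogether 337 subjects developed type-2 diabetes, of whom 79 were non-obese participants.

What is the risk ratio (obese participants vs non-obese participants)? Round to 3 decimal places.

RR ≈ 4.237

obese participants with the outcome: 337 − 79 = 258
obese participants without the outcome: 2027 − 258 = 1769
non-obese participants without the outcome: 2630 − 79 = 2551
risk, obese participants = 258/2027 = 0.12728
risk, non-obese participants = 79/2630 = 0.03004
RR = 0.12728 / 0.03004 = 4.237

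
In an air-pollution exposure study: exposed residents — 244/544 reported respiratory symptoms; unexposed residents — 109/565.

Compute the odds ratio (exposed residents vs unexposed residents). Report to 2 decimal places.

OR = 3.40

odds, exposed residents = 244/300 = 0.8133
odds, unexposed residents = 109/456 = 0.2390
OR = 0.8133 / 0.2390 = 3.40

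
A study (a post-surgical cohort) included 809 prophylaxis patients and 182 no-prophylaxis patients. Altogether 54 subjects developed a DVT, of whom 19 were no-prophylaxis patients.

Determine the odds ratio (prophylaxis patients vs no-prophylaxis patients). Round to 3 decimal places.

prophylaxis patients with the outcome: 54 − 19 = 35
prophylaxis patients without the outcome: 809 − 35 = 774
no-prophylaxis patients without the outcome: 182 − 19 = 163
OR = (35 × 163) / (774 × 19) = 5705/14706 ≈ 0.388

OR = 0.388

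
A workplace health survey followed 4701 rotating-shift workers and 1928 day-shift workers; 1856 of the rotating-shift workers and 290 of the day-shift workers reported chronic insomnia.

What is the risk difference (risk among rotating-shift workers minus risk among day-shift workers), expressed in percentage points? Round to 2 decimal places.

24.44

risk, rotating-shift workers = 1856/4701 = 0.3948
risk, day-shift workers = 290/1928 = 0.1504
risk difference = 0.3948 − 0.1504 = 0.2444 → 24.44 percentage points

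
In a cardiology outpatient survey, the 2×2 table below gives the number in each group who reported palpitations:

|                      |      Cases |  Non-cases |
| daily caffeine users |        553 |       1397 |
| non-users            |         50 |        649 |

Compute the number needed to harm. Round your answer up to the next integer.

NNH = 5

risk, daily caffeine users = 553/1950 = 0.283590
risk, non-users = 50/699 = 0.071531
absolute risk difference = 0.212059
1 / 0.212059 = 4.716 → round up → 5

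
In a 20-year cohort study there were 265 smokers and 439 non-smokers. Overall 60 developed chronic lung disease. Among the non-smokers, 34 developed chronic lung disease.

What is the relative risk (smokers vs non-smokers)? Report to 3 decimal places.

1.267

smokers with the outcome: 60 − 34 = 26
smokers without the outcome: 265 − 26 = 239
non-smokers without the outcome: 439 − 34 = 405
risk, smokers = 26/265 = 0.0981
risk, non-smokers = 34/439 = 0.0774
RR = 0.0981 / 0.0774 = 1.267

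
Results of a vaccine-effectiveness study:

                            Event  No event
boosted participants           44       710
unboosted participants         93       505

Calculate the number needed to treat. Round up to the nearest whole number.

risk, boosted participants = 44/754 = 0.058355
risk, unboosted participants = 93/598 = 0.155518
absolute risk difference = 0.097163
1 / 0.097163 = 10.292 → round up → 11

NNT: 11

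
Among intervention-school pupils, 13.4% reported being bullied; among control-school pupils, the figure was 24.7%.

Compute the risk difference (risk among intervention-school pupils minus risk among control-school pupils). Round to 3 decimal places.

risk difference = 0.1340 − 0.2470 = -0.113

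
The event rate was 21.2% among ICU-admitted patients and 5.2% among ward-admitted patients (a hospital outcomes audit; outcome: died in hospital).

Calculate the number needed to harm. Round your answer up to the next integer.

7

absolute risk difference = 0.160000
1 / 0.160000 = 6.250 → round up → 7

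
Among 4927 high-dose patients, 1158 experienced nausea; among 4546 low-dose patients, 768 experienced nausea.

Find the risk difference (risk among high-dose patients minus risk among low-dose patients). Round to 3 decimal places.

0.066

risk, high-dose patients = 1158/4927 = 0.2350
risk, low-dose patients = 768/4546 = 0.1689
risk difference = 0.2350 − 0.1689 = 0.066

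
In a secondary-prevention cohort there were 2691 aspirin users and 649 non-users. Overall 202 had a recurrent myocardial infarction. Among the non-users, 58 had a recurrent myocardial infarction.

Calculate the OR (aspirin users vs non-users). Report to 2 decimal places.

aspirin users with the outcome: 202 − 58 = 144
aspirin users without the outcome: 2691 − 144 = 2547
non-users without the outcome: 649 − 58 = 591
OR = (144 × 591) / (2547 × 58) = 85104/147726 ≈ 0.58

OR: 0.58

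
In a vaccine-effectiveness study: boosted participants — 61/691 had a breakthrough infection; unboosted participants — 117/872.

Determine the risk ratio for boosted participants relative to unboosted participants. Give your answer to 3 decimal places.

risk, boosted participants = 61/691 = 0.0883
risk, unboosted participants = 117/872 = 0.1342
RR = 0.0883 / 0.1342 = 0.658

RR = 0.658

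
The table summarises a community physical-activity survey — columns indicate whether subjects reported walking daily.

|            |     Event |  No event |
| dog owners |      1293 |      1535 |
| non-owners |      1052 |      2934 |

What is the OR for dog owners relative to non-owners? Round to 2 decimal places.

OR = (1293 × 2934) / (1535 × 1052) = 3793662/1614820 ≈ 2.35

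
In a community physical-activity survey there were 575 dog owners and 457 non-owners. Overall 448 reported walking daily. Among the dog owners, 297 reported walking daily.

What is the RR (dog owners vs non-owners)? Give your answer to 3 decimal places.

dog owners without the outcome: 575 − 297 = 278
non-owners with the outcome: 448 − 297 = 151
non-owners without the outcome: 457 − 151 = 306
risk, dog owners = 297/575 = 0.5165
risk, non-owners = 151/457 = 0.3304
RR = 0.5165 / 0.3304 = 1.563

RR: 1.563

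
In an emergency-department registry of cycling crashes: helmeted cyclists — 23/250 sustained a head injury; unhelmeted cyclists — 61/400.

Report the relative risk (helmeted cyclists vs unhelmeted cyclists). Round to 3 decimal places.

risk, helmeted cyclists = 23/250 = 0.0920
risk, unhelmeted cyclists = 61/400 = 0.1525
RR = 0.0920 / 0.1525 = 0.603

RR = 0.603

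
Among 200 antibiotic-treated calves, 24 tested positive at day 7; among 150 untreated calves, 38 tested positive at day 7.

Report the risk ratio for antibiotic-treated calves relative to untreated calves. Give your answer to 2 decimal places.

0.47

risk, antibiotic-treated calves = 24/200 = 0.1200
risk, untreated calves = 38/150 = 0.2533
RR = 0.1200 / 0.2533 = 0.47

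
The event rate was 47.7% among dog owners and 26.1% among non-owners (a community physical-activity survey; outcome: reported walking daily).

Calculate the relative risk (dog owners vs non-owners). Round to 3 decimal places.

RR = 0.4770 / 0.2610 = 1.828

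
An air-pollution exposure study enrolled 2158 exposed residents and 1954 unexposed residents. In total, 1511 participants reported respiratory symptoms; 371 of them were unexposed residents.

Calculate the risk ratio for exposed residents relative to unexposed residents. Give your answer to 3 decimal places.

2.782

exposed residents with the outcome: 1511 − 371 = 1140
exposed residents without the outcome: 2158 − 1140 = 1018
unexposed residents without the outcome: 1954 − 371 = 1583
risk, exposed residents = 1140/2158 = 0.5283
risk, unexposed residents = 371/1954 = 0.1899
RR = 0.5283 / 0.1899 = 2.782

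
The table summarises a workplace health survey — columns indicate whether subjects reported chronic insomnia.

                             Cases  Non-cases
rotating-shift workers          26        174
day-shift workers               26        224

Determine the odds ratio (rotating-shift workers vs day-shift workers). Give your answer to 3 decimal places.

OR = (26 × 224) / (174 × 26) = 5824/4524 ≈ 1.287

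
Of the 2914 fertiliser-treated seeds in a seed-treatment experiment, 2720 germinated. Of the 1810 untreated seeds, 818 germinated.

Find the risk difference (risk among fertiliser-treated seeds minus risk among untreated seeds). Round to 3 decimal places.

risk, fertiliser-treated seeds = 2720/2914 = 0.9334
risk, untreated seeds = 818/1810 = 0.4519
risk difference = 0.9334 − 0.4519 = 0.481

RD: 0.481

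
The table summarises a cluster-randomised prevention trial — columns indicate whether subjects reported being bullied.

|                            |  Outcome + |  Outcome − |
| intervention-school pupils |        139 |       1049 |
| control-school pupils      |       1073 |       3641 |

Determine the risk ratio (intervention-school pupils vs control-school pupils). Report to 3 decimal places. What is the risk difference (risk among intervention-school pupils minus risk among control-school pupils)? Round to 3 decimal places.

risk, intervention-school pupils = 139/1188 = 0.1170
risk, control-school pupils = 1073/4714 = 0.2276
RR = 0.1170 / 0.2276 = 0.514
risk difference = 0.1170 − 0.2276 = -0.111

RR = 0.514; RD = -0.111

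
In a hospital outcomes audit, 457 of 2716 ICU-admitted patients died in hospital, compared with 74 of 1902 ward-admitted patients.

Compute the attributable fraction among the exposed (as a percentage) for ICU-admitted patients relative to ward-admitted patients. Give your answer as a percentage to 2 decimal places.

risk, ICU-admitted patients = 457/2716 = 0.16826
risk, ward-admitted patients = 74/1902 = 0.03891
AR% = (0.16826 − 0.03891) / 0.16826 = 0.7688 → 76.88%

76.88%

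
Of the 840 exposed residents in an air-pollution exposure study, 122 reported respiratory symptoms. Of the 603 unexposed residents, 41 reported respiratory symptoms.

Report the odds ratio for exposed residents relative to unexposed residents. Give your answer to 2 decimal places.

2.33

odds, exposed residents = 122/718 = 0.1699
odds, unexposed residents = 41/562 = 0.0730
OR = 0.1699 / 0.0730 = 2.33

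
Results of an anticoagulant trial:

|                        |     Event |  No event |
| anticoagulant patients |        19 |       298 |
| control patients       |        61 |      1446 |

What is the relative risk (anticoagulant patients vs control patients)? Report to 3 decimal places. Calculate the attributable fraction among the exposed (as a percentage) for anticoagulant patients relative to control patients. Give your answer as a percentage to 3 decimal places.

RR = 1.481; AR% = 32.466%

risk, anticoagulant patients = 19/317 = 0.05994
risk, control patients = 61/1507 = 0.04048
RR = 0.05994 / 0.04048 = 1.481
AR% = (0.05994 − 0.04048) / 0.05994 = 0.3247 → 32.466%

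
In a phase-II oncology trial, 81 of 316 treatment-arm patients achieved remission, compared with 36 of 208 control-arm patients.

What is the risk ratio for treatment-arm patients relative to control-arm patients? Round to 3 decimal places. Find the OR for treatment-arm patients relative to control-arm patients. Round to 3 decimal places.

RR = 1.481; OR = 1.647

risk, treatment-arm patients = 81/316 = 0.2563
risk, control-arm patients = 36/208 = 0.1731
RR = 0.2563 / 0.1731 = 1.481
odds, treatment-arm patients = 81/235 = 0.3447
odds, control-arm patients = 36/172 = 0.2093
OR = 0.3447 / 0.2093 = 1.647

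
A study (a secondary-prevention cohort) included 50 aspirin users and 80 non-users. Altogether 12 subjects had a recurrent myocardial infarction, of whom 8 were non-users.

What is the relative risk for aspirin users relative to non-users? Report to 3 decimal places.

aspirin users with the outcome: 12 − 8 = 4
aspirin users without the outcome: 50 − 4 = 46
non-users without the outcome: 80 − 8 = 72
risk, aspirin users = 4/50 = 0.0800
risk, non-users = 8/80 = 0.1000
RR = 0.0800 / 0.1000 = 0.800

RR = 0.800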